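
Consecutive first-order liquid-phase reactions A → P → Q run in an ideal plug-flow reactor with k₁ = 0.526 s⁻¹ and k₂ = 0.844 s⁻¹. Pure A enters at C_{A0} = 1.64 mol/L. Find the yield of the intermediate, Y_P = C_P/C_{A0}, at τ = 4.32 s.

Solving the coupled first-order balances gives C_P(τ) = [k₁/(k₂−k₁)]·C_{A0}·(e^(−k₁τ) − e^(−k₂τ)).
e^(−k₁τ) = e^(−0.526×4.32) = e^(−2.272) = 0.1031; e^(−k₂τ) = e^(−3.646) = 0.02609.
C_P = 0.526×1.64/(0.844−0.526) × (0.1031−0.02609) = 2.713×0.07698 = 0.2088 mol/L.
Y_P = C_P/C_{A0} = 0.2088/1.64 = 0.127.

0.127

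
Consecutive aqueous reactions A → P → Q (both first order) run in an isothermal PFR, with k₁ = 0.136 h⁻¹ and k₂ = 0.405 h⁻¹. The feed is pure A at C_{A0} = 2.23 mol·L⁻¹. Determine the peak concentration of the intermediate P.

Evaluating C_P at τ_opt = ln(k₂/k₁)/(k₂−k₁) gives C_{P,max}/C_{A0} = (k₁/k₂)^[k₂/(k₂−k₁)].
= (0.136/0.405)^(0.405/(0.405−0.136)) = (0.3358)^(1.506) = 0.1934.
C_{P,max} = 0.1934×2.23 = 0.431 mol·L⁻¹.

0.431 mol·L⁻¹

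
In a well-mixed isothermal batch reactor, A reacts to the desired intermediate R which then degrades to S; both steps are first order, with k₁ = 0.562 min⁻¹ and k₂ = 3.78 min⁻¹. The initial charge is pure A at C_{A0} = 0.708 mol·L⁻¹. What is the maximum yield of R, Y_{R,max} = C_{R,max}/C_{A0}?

0.107

Evaluating C_R at t_opt = ln(k₂/k₁)/(k₂−k₁) gives C_{R,max}/C_{A0} = (k₁/k₂)^[k₂/(k₂−k₁)].
= (0.562/3.78)^(3.78/(3.78−0.562)) = (0.1487)^(1.175) = 0.1066.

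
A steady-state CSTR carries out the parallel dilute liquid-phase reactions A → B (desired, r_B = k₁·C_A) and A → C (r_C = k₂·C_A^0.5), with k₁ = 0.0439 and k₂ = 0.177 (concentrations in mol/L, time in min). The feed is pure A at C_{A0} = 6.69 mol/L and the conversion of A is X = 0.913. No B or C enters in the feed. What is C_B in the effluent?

0.972 mol/L

Exit C_A = C_{A0}(1−X) = 6.69×0.0870 = 0.5820 mol/L.
Rates in a CSTR are evaluated at the outlet concentration: r_B = 0.0439×0.5820 = 0.02555, r_C = 0.177×0.5820^0.5 = 0.1350.
Fraction of consumed A going to B: r_B/(r_B+r_C) = 0.1591.
C_B = 0.1591·C_{A0}·X = 0.1591×6.69×0.913 = 0.972 mol/L.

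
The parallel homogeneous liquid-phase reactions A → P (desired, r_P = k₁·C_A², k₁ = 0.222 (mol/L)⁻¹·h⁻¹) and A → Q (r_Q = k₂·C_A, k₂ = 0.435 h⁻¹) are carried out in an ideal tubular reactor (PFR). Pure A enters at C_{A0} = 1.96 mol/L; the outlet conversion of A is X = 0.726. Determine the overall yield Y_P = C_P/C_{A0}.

0.275

C_A = C_{A0}(1−X) = 0.5370 mol/L.
Along a PFR/batch, dC_Q/dC_A = −r_Q/(r_P+r_Q) = −k₂/(k₂+k₁·C_A).
Integrating from C_{A0} to C_A: C_Q = (0.435/0.222)·ln[(0.435+0.222·1.96)/(0.435+0.222·0.537)] = 1.959·ln(0.8701/0.5542) = 0.8838 mol/L.
Then C_P = (C_{A0}−C_A) − C_Q = 1.423 − 0.8838 = 0.5391 mol/L.
Y_P = C_P/C_{A0} = 0.5391/1.96 = 0.275.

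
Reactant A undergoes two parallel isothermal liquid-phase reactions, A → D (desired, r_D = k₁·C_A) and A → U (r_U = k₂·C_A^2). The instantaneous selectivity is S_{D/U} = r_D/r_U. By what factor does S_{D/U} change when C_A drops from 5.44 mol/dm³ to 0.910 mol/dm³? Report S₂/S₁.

S_{D/U} = (k₁/k₂)·C_A⁻¹, so S₂/S₁ = (C_{A,2}/C_{A,1})⁻¹.
= 5.44/0.910 = 5.98.

5.98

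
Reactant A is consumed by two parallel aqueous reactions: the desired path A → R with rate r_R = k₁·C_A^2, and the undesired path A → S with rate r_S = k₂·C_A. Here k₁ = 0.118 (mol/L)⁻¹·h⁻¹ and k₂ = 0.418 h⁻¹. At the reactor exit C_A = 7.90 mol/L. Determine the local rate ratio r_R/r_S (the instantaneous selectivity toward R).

S_{R/S} = r_R/r_S = (k₁·C_A^2)/(k₂·C_A) = (k₁/k₂)·C_A.
= (0.118×7.900^2) / (0.418×7.900) = 7.364/3.302 = 2.23.

2.23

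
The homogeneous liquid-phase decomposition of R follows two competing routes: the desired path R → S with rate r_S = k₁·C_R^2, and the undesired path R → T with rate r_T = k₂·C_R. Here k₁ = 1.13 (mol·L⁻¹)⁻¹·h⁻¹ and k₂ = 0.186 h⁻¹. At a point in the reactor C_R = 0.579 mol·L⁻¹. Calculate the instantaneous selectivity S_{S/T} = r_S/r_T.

3.52

S_{S/T} = r_S/r_T = (k₁·C_R^2)/(k₂·C_R) = (k₁/k₂)·C_R.
= (1.13×0.5790^2) / (0.186×0.5790) = 0.3788/0.1077 = 3.52.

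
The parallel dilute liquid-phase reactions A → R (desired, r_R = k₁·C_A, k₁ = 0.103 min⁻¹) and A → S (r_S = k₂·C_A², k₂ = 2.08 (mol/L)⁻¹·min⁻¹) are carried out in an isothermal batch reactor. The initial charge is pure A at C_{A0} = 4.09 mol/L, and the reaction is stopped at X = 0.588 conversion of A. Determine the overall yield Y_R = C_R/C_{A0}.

C_A = C_{A0}(1−X) = 1.685 mol/L.
Along a PFR/batch, dC_R/dC_A = −r_R/(r_R+r_S) = −k₁/(k₁+k₂·C_A).
Integrating from C_{A0} to C_A: C_R = (0.103/2.08)·ln[(0.103+2.08·4.09)/(0.103+2.08·1.69)] = 0.04952·ln(8.610/3.608) = 0.04307 mol/L.
Y_R = C_R/C_{A0} = 0.04307/4.09 = 0.0105.

0.0105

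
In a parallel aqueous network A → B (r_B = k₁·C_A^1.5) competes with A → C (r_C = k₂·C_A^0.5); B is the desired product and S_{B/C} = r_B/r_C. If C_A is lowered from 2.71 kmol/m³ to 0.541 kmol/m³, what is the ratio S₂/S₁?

0.200

S_{B/C} = (k₁/k₂)·C_A, so S₂/S₁ = (C_{A,2}/C_{A,1}).
= 0.541/2.71 = 0.200.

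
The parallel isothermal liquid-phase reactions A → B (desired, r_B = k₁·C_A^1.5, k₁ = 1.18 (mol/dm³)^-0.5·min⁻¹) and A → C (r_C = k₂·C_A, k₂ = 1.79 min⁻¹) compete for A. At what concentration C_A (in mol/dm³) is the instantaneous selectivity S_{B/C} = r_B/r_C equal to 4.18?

40.2 mol/dm³

S_{B/C} = (k₁/k₂)·C_A^0.5 ⇒ C_A = (S·k₂/k₁)^(2).
= (4.18×1.79/1.18)^(2) = (6.341)^(2) = 40.2 mol/dm³.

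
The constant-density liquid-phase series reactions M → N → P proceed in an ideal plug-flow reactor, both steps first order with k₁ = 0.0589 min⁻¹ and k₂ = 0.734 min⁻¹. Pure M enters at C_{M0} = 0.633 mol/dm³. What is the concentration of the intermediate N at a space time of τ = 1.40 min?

0.0311 mol/dm³

For first-order series with pure M initially, C_N(τ) = k₁C_{M0}/(k₂−k₁)·(e^(−k₁τ) − e^(−k₂τ)).
e^(−k₁τ) = e^(−0.0589×1.40) = e^(−0.08246) = 0.9208; e^(−k₂τ) = e^(−1.028) = 0.3579.
C_N = 0.0589×0.633/(0.734−0.0589) × (0.9208−0.3579) = 0.05523×0.5630 = 0.03109 mol/dm³.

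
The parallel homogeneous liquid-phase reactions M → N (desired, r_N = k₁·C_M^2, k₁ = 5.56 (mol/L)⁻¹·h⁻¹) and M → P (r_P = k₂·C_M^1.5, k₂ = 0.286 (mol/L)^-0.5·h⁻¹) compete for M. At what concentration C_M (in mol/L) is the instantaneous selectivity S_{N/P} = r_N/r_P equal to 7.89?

S_{N/P} = (k₁/k₂)·C_M^0.5 ⇒ C_M = (S·k₂/k₁)^(2).
= (7.89×0.286/5.56)^(2) = (0.4059)^(2) = 0.165 mol/L.

0.165 mol/L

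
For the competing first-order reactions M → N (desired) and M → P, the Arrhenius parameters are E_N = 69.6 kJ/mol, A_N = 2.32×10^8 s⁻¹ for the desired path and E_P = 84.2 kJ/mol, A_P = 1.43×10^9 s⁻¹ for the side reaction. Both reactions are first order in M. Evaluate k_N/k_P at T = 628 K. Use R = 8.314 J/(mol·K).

k_N/k_P = (A_N/A_P)·exp[−(E_N−E_P)/(RT)] = (A_N/A_P)·exp[(E_P−E_N)/(RT)].
(E_P−E_N)/(RT) = (84.2−69.6)×10³/(8.314×628) = 14600/5221 = 2.796.
k_N/k_P = (2.32×10^8/1.43×10^9)·exp(2.796) = 0.1622 × 16.38 = 2.66.

2.66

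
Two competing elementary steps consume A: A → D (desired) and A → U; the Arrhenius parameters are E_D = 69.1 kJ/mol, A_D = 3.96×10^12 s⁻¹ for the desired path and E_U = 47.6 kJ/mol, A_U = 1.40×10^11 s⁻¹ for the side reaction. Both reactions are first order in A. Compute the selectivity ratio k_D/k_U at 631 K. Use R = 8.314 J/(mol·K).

0.470

Since both paths have the same order in A, the concentration cancels and S_{D/U} = k_D/k_U = (A_D/A_U)·exp[(E_U−E_D)/(RT)].
(E_U−E_D)/(RT) = (47.6−69.1)×10³/(8.314×631) = -21500/5246 = -4.098.
k_D/k_U = (3.96×10^12/1.40×10^11)·exp(-4.098) = 28.29 × 0.01660 = 0.470.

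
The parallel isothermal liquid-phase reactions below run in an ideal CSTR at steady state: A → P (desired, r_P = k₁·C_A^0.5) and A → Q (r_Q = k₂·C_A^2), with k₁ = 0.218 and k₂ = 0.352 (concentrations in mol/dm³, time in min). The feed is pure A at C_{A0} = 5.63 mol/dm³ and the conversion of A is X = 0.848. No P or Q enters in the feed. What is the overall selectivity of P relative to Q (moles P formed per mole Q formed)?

Exit C_A = C_{A0}(1−X) = 5.63×0.152 = 0.8558 mol/dm³.
Rates in a CSTR are evaluated at the outlet concentration: r_P = 0.218×0.8558^0.5 = 0.2017, r_Q = 0.352×0.8558^2 = 0.2578.
Overall selectivity = C_P/C_Q = r_Pτ/(r_Qτ) = r_P/r_Q = 0.782.

0.782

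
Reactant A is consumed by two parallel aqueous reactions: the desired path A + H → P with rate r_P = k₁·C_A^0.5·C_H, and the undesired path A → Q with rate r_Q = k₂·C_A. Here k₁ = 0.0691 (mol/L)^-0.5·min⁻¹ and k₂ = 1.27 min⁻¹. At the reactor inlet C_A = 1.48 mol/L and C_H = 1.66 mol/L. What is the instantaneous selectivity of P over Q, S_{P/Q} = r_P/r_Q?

S_{P/Q} = r_P/r_Q = (k₁·C_A^0.5·C_H)/(k₂·C_A) = (k₁/k₂)·C_A^-0.5·C_H.
= (0.0691×1.480^0.5×1.660) / (1.27×1.480) = 0.1395/1.880 = 0.0742.

0.0742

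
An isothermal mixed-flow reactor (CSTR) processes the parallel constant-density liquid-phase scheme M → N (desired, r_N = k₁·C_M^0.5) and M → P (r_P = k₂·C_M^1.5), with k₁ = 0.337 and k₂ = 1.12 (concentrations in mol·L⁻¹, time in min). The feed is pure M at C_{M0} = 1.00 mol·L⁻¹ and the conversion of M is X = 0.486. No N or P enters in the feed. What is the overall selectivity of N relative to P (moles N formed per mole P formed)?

0.585

Exit C_M = C_{M0}(1−X) = 1.00×0.514 = 0.5140 mol·L⁻¹.
Rates in a CSTR are evaluated at the outlet concentration: r_N = 0.337×0.5140^0.5 = 0.2416, r_P = 1.12×0.5140^1.5 = 0.4127.
Overall selectivity = C_N/C_P = r_Nτ/(r_Pτ) = r_N/r_P = 0.585.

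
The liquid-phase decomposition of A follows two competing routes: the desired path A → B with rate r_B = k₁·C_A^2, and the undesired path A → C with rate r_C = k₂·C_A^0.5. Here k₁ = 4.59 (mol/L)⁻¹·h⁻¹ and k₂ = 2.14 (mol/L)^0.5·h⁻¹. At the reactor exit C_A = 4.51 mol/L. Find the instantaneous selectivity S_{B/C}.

20.5

S_{B/C} = r_B/r_C = (k₁·C_A^2)/(k₂·C_A^0.5) = (k₁/k₂)·C_A^1.5.
= (4.59×4.510^2) / (2.14×4.510^0.5) = 93.36/4.545 = 20.5.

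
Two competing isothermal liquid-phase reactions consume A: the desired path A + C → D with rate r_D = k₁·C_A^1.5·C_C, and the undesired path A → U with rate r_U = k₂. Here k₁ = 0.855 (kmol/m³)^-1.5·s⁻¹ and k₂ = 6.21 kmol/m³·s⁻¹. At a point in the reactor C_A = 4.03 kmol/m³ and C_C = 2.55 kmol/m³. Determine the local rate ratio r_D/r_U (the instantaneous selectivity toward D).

S_{D/U} = r_D/r_U = (k₁·C_A^1.5·C_C)/(k₂) = (k₁/k₂)·C_A^1.5·C_C.
= (0.855×4.030^1.5×2.550) / (6.21) = 17.64/6.210 = 2.84.
Since the desired path is higher order in A, keeping C_A high (PFR or concentrated feed) favours D.

2.84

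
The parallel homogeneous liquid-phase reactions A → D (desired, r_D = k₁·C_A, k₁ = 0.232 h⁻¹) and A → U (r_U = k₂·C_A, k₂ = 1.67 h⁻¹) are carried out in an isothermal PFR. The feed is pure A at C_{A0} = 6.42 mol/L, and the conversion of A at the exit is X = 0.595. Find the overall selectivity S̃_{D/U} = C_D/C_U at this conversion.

C_A = C_{A0}(1−X) = 2.600 mol/L.
Both paths are first order in A, so the instantaneous fraction to D is constant: dC_D/d(−C_A) = k₁/(k₁+k₂) = 0.1220.
C_D = 0.1220·(C_{A0}−C_A) = 0.1220×3.820 = 0.466 mol/L.
C_U = (C_{A0}−C_A)−C_D = 3.354 mol/L; S̃_{D/U} = 0.4659/3.354 = 0.139.

0.139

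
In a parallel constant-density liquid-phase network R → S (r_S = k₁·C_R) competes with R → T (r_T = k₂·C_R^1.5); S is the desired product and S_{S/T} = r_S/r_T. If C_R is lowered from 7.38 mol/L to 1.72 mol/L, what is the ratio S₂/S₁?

S_{S/T} = (k₁/k₂)·C_R^-0.5, so S₂/S₁ = (C_{R,2}/C_{R,1})^-0.5.
= (1.72/7.38)^(-0.5) = (0.2331)^(-0.5) = 2.07.
Selectivity toward S rises as C_R falls — low-concentration operation is favoured.

2.07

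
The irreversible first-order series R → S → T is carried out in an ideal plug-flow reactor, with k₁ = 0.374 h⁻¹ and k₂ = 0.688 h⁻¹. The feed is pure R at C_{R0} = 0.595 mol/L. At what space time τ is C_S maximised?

1.94 h

The intermediate peaks when r₁ = r₂, i.e. k₁e^(−k₁τ) = k₂e^(−k₂τ), giving τ_opt = ln(k₂/k₁)/(k₂−k₁).
= ln(0.688/0.374)/(0.688−0.374) = ln(1.840)/0.3140 = 0.6095/0.3140 = 1.94 h.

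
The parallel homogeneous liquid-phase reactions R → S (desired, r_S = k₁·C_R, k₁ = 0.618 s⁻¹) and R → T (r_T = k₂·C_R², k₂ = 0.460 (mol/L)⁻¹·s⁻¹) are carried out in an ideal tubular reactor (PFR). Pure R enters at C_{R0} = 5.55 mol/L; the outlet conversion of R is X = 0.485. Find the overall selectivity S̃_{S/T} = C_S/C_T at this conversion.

0.328

C_R = C_{R0}(1−X) = 2.858 mol/L.
Along a PFR/batch, dC_S/dC_R = −r_S/(r_S+r_T) = −k₁/(k₁+k₂·C_R).
Integrating from C_{R0} to C_R: C_S = (0.618/0.460)·ln[(0.618+0.460·5.55)/(0.618+0.460·2.86)] = 1.343·ln(3.171/1.933) = 0.6651 mol/L.
C_T = (C_{R0}−C_R)−C_S = 2.027 mol/L; S̃_{S/T} = 0.6651/2.027 = 0.328.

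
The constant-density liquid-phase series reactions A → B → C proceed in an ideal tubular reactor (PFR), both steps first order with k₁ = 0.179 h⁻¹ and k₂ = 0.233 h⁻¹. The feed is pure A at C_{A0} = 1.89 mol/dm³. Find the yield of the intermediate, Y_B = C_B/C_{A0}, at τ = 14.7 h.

0.131

The intermediate concentration in a first-order A→B→C sequence is C_B = k₁C_{A0}(e^(−k₁τ) − e^(−k₂τ))/(k₂−k₁).
e^(−k₁τ) = e^(−0.179×14.7) = e^(−2.631) = 0.07198; e^(−k₂τ) = e^(−3.425) = 0.03255.
C_B = 0.179×1.89/(0.233−0.179) × (0.07198−0.03255) = 6.265×0.03944 = 0.2471 mol/dm³.
Y_B = C_B/C_{A0} = 0.2471/1.89 = 0.131.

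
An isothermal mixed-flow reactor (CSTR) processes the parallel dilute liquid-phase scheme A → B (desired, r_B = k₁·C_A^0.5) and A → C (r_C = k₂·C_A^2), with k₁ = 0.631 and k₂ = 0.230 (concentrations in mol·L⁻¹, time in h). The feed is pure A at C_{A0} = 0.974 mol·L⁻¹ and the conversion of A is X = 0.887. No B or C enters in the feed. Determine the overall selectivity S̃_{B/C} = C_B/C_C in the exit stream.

75.1

Exit C_A = C_{A0}(1−X) = 0.974×0.113 = 0.1101 mol·L⁻¹.
In a CSTR the entire volume is at exit conditions, so r_B = 0.631×0.1101^0.5 = 0.2093 and r_C = 0.230×0.1101^2 = 0.002786.
Overall selectivity = C_B/C_C = r_Bτ/(r_Cτ) = r_B/r_C = 75.1.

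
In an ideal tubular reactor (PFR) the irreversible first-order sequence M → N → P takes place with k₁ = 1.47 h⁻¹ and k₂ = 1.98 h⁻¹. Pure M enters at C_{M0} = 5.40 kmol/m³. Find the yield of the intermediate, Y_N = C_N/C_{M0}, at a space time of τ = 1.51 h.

0.168

For first-order series with pure M initially, C_N(τ) = k₁C_{M0}/(k₂−k₁)·(e^(−k₁τ) − e^(−k₂τ)).
e^(−k₁τ) = e^(−1.47×1.51) = e^(−2.220) = 0.1086; e^(−k₂τ) = e^(−2.990) = 0.05030.
C_N = 1.47×5.40/(1.98−1.47) × (0.1086−0.05030) = 15.56×0.05834 = 0.9081 kmol/m³.
Y_N = C_N/C_{M0} = 0.9081/5.40 = 0.168.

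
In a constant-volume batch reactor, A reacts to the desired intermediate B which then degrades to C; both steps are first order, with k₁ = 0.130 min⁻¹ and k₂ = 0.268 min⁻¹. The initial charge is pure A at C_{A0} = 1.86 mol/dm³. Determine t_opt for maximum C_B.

The intermediate peaks when r₁ = r₂, i.e. k₁e^(−k₁t) = k₂e^(−k₂t), giving t_opt = ln(k₂/k₁)/(k₂−k₁).
= ln(0.268/0.130)/(0.268−0.130) = ln(2.062)/0.1380 = 0.7235/0.1380 = 5.24 min.

5.24 min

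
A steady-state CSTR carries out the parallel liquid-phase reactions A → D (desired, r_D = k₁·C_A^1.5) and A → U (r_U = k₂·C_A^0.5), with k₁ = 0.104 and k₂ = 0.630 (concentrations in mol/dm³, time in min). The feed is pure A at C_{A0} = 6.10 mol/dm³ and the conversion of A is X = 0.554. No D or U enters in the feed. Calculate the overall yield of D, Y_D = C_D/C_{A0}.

Exit C_A = C_{A0}(1−X) = 6.10×0.446 = 2.721 mol/dm³.
Rates in a CSTR are evaluated at the outlet concentration: r_D = 0.104×2.721^1.5 = 0.4667, r_U = 0.630×2.721^0.5 = 1.039.
Fraction of consumed A going to D: r_D/(r_D+r_U) = 0.3099.
C_D = 0.3099·C_{A0}·X = 0.3099×6.10×0.554 = 1.05 mol/dm³; Y_D = C_D/C_{A0} = 0.172.

0.172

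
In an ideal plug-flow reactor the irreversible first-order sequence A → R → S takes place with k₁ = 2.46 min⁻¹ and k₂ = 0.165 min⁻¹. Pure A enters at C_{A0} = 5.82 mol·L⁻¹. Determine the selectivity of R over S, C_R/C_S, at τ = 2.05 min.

The intermediate concentration in a first-order A→B→C sequence is C_R = k₁C_{A0}(e^(−k₁τ) − e^(−k₂τ))/(k₂−k₁).
e^(−k₁τ) = e^(−2.46×2.05) = e^(−5.043) = 0.006454; e^(−k₂τ) = e^(−0.3382) = 0.7130.
C_R = 2.46×5.82/(0.165−2.46) × (0.006454−0.7130) = (-6.238)×(-0.7066) = 4.408 mol·L⁻¹.
C_A = C_{A0}e^(−k₁τ) = 0.03756 mol·L⁻¹, so C_S = C_{A0}−C_A−C_R = 1.375 mol·L⁻¹; C_R/C_S = 3.21.

3.21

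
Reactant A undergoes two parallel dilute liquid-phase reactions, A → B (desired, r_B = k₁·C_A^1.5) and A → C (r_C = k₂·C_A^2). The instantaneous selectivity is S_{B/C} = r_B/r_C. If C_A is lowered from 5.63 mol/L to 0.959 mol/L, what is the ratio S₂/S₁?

S_{B/C} = (k₁/k₂)·C_A^-0.5, so S₂/S₁ = (C_{A,2}/C_{A,1})^-0.5.
= (0.959/5.63)^(-0.5) = (0.1703)^(-0.5) = 2.42.

2.42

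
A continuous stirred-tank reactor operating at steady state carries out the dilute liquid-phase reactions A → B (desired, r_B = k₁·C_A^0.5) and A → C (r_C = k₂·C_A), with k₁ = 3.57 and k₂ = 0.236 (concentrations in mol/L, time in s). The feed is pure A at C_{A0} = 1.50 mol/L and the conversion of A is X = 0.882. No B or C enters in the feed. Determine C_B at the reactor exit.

1.29 mol/L

Exit C_A = C_{A0}(1−X) = 1.50×0.118 = 0.1770 mol/L.
In a CSTR the entire volume is at exit conditions, so r_B = 3.57×0.1770^0.5 = 1.502 and r_C = 0.236×0.1770 = 0.04177.
Fraction of consumed A going to B: r_B/(r_B+r_C) = 0.9729.
C_B = 0.9729·C_{A0}·X = 0.9729×1.50×0.882 = 1.29 mol/L.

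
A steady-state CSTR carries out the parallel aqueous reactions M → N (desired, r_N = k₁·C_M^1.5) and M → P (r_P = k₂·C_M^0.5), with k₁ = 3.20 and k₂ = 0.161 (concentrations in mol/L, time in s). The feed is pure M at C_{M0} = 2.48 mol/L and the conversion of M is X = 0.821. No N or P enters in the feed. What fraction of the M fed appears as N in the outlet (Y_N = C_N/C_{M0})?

Exit C_M = C_{M0}(1−X) = 2.48×0.179 = 0.4439 mol/L.
Rates in a CSTR are evaluated at the outlet concentration: r_N = 3.20×0.4439^1.5 = 0.9465, r_P = 0.161×0.4439^0.5 = 0.1073.
Fraction of consumed M going to N: r_N/(r_N+r_P) = 0.8982.
C_N = 0.8982·C_{M0}·X = 0.8982×2.48×0.821 = 1.83 mol/L; Y_N = C_N/C_{M0} = 0.737.

0.737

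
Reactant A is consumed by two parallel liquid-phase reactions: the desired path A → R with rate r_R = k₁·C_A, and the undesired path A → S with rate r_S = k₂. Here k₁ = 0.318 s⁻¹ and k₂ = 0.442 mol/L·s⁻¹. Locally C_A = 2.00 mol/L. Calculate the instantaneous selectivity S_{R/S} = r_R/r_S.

1.44

S_{R/S} = r_R/r_S = (k₁·C_A)/(k₂) = (k₁/k₂)·C_A.
= (0.318×2.000) / (0.442) = 0.6360/0.4420 = 1.44.
Since the desired path is higher order in A, keeping C_A high (PFR or concentrated feed) favours R.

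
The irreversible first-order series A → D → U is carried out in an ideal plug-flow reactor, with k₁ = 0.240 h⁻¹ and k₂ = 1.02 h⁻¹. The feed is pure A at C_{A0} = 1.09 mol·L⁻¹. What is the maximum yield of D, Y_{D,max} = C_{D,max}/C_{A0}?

Evaluating C_D at τ_opt = ln(k₂/k₁)/(k₂−k₁) gives C_{D,max}/C_{A0} = (k₁/k₂)^[k₂/(k₂−k₁)].
= (0.240/1.02)^(1.02/(1.02−0.240)) = (0.2353)^(1.308) = 0.1508.

0.151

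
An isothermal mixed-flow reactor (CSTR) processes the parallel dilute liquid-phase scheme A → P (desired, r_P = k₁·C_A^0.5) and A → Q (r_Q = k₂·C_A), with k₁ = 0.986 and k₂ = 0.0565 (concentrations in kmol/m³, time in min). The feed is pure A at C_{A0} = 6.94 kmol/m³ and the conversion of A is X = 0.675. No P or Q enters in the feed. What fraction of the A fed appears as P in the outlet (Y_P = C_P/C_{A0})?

0.622

Exit C_A = C_{A0}(1−X) = 6.94×0.325 = 2.255 kmol/m³.
Rates in a CSTR are evaluated at the outlet concentration: r_P = 0.986×2.255^0.5 = 1.481, r_Q = 0.0565×2.255 = 0.1274.
Fraction of consumed A going to P: r_P/(r_P+r_Q) = 0.9208.
C_P = 0.9208·C_{A0}·X = 0.9208×6.94×0.675 = 4.31 kmol/m³; Y_P = C_P/C_{A0} = 0.622.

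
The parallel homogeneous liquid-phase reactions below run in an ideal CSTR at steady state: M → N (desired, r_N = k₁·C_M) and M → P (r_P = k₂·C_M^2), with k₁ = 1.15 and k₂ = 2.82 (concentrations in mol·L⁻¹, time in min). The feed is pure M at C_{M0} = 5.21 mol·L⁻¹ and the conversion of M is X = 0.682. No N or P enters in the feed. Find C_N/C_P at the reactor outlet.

Exit C_M = C_{M0}(1−X) = 5.21×0.318 = 1.657 mol·L⁻¹.
A CSTR operates uniformly at the exit composition, giving r_N = 1.905 and r_P = 7.741 (each k·C_M^n at C_M = 1.657).
Overall selectivity = C_N/C_P = r_Nτ/(r_Pτ) = r_N/r_P = 0.246.

0.246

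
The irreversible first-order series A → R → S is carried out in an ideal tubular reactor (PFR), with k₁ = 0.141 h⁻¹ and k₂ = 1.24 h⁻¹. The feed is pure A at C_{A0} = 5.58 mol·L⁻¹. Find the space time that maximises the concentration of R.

1.98 h

Setting dC_R/dτ = 0 gives τ_opt = ln(k₂/k₁)/(k₂−k₁).
= ln(1.24/0.141)/(1.24−0.141) = ln(8.794)/1.099 = 2.174/1.099 = 1.98 h.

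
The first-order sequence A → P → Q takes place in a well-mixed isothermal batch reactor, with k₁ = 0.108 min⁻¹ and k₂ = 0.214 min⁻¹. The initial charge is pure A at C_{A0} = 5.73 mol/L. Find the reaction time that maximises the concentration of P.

6.45 min

Setting dC_P/dt = 0 gives t_opt = ln(k₂/k₁)/(k₂−k₁).
= ln(0.214/0.108)/(0.214−0.108) = ln(1.981)/0.1060 = 0.6838/0.1060 = 6.45 min.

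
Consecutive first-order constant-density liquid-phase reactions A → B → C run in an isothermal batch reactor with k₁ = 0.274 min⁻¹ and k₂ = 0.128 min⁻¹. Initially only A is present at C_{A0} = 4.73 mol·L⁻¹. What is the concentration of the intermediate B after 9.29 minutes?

The intermediate concentration in a first-order A→B→C sequence is C_B = k₁C_{A0}(e^(−k₁t) − e^(−k₂t))/(k₂−k₁).
e^(−k₁t) = e^(−0.274×9.29) = e^(−2.545) = 0.07844; e^(−k₂t) = e^(−1.189) = 0.3045.
C_B = 0.274×4.73/(0.128−0.274) × (0.07844−0.3045) = (-8.877)×(-0.2261) = 2.007 mol·L⁻¹.

2.01 mol·L⁻¹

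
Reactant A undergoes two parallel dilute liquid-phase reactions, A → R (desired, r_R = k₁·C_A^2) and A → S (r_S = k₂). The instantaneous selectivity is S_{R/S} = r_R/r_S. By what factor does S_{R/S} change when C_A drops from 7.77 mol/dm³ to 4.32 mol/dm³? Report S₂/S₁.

0.309

S_{R/S} = (k₁/k₂)·C_A^2, so S₂/S₁ = (C_{A,2}/C_{A,1})^2.
= (4.32/7.77)^2 = (0.5560)^2 = 0.309.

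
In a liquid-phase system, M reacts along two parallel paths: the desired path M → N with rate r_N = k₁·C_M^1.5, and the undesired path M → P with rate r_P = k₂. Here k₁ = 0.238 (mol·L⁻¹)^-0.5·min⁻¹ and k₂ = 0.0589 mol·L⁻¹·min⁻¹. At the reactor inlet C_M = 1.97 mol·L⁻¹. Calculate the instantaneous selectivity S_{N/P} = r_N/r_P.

S_{N/P} = r_N/r_P = (k₁·C_M^1.5)/(k₂) = (k₁/k₂)·C_M^1.5.
= (0.238×1.970^1.5) / (0.0589) = 0.6581/0.05890 = 11.2.

11.2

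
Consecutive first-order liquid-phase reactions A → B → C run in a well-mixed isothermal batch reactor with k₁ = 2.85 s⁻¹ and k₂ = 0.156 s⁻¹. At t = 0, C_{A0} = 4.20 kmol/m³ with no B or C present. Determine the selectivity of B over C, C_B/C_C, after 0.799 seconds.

The intermediate concentration in a first-order A→B→C sequence is C_B = k₁C_{A0}(e^(−k₁t) − e^(−k₂t))/(k₂−k₁).
e^(−k₁t) = e^(−2.85×0.799) = e^(−2.277) = 0.1026; e^(−k₂t) = e^(−0.1246) = 0.8828.
C_B = 2.85×4.20/(0.156−2.85) × (0.1026−0.8828) = (-4.443)×(-0.7802) = 3.467 kmol/m³.
C_A = C_{A0}e^(−k₁t) = 0.4308 kmol/m³, so C_C = C_{A0}−C_A−C_B = 0.3024 kmol/m³; C_B/C_C = 11.5.

11.5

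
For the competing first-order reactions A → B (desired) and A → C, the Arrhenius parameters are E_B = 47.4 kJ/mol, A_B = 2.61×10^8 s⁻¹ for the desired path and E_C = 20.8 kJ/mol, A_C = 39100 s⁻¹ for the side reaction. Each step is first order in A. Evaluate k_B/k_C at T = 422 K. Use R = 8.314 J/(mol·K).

3.40

k_B/k_C = (A_B/A_C)·exp[−(E_B−E_C)/(RT)] = (A_B/A_C)·exp[(E_C−E_B)/(RT)].
(E_C−E_B)/(RT) = (20.8−47.4)×10³/(8.314×422) = -26600/3509 = -7.582.
k_B/k_C = (2.61×10^8/39100)·exp(-7.582) = 6675 × 5.098×10^-4 = 3.40.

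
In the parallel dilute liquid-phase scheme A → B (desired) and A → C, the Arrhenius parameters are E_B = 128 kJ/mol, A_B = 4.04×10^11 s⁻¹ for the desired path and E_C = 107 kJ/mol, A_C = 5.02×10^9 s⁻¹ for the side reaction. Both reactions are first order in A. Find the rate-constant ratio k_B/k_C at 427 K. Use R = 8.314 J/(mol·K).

0.217

Since both paths have the same order in A, the concentration cancels and S_{B/C} = k_B/k_C = (A_B/A_C)·exp[(E_C−E_B)/(RT)].
(E_C−E_B)/(RT) = (107−128)×10³/(8.314×427) = -21000/3550 = -5.915.
k_B/k_C = (4.04×10^11/5.02×10^9)·exp(-5.915) = 80.48 × 0.002698 = 0.217.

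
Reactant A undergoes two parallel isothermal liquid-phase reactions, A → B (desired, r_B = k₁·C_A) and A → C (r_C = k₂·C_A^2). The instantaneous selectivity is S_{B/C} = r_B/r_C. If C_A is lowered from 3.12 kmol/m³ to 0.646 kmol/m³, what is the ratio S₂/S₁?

4.83

S_{B/C} = (k₁/k₂)·C_A⁻¹, so S₂/S₁ = (C_{A,2}/C_{A,1})⁻¹.
= 3.12/0.646 = 4.83.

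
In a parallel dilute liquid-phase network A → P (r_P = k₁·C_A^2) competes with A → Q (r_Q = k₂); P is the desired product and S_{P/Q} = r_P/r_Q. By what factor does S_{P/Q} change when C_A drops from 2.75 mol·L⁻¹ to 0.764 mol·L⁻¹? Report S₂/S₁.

S_{P/Q} = (k₁/k₂)·C_A^2, so S₂/S₁ = (C_{A,2}/C_{A,1})^2.
= (0.764/2.75)^2 = (0.2778)^2 = 0.0772.

0.0772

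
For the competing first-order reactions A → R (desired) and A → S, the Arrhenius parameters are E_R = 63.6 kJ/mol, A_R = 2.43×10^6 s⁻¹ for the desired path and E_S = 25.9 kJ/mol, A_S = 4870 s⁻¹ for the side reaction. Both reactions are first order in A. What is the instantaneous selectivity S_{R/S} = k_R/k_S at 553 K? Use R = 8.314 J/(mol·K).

0.137

Since both paths have the same order in A, the concentration cancels and S_{R/S} = k_R/k_S = (A_R/A_S)·exp[(E_S−E_R)/(RT)].
(E_S−E_R)/(RT) = (25.9−63.6)×10³/(8.314×553) = -37700/4598 = -8.200.
k_R/k_S = (2.43×10^6/4870)·exp(-8.200) = 499.0 × 2.747×10^-4 = 0.137.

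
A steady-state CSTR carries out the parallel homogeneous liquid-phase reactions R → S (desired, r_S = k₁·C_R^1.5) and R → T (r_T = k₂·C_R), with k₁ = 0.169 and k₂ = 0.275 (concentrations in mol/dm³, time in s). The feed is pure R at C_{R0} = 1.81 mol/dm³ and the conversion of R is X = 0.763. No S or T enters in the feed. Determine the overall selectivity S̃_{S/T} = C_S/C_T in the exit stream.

Exit C_R = C_{R0}(1−X) = 1.81×0.237 = 0.4290 mol/dm³.
A CSTR operates uniformly at the exit composition, giving r_S = 0.04748 and r_T = 0.1180 (each k·C_R^n at C_R = 0.4290).
Overall selectivity = C_S/C_T = r_Sτ/(r_Tτ) = r_S/r_T = 0.403.

0.403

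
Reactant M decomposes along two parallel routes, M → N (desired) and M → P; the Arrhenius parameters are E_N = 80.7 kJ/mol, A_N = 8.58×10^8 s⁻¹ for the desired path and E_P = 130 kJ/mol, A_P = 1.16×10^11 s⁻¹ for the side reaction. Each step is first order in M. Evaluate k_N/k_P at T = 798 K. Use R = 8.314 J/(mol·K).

12.5

With equal orders, S_{N/P} = k_N/k_P = (A_N/A_P)·exp[(E_P−E_N)/(RT)].
(E_P−E_N)/(RT) = (130−80.7)×10³/(8.314×798) = 49300/6635 = 7.431.
k_N/k_P = (8.58×10^8/1.16×10^11)·exp(7.431) = 0.007397 × 1687 = 12.5.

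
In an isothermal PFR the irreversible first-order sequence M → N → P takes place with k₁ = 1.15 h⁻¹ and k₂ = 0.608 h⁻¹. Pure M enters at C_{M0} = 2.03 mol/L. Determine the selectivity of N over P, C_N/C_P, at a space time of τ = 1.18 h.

For first-order series with pure M initially, C_N(τ) = k₁C_{M0}/(k₂−k₁)·(e^(−k₁τ) − e^(−k₂τ)).
e^(−k₁τ) = e^(−1.15×1.18) = e^(−1.357) = 0.2574; e^(−k₂τ) = e^(−0.7174) = 0.4880.
C_N = 1.15×2.03/(0.608−1.15) × (0.2574−0.4880) = (-4.307)×(-0.2306) = 0.9931 mol/L.
C_M = C_{M0}e^(−k₁τ) = 0.5226 mol/L, so C_P = C_{M0}−C_M−C_N = 0.5143 mol/L; C_N/C_P = 1.93.

1.93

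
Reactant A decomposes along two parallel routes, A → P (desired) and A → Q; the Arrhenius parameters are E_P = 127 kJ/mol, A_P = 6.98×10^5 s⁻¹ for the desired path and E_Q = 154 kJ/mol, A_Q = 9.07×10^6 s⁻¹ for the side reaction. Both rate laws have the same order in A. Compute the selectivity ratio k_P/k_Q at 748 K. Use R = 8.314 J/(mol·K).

5.91

With equal orders, S_{P/Q} = k_P/k_Q = (A_P/A_Q)·exp[(E_Q−E_P)/(RT)].
(E_Q−E_P)/(RT) = (154−127)×10³/(8.314×748) = 27000/6219 = 4.342.
k_P/k_Q = (6.98×10^5/9.07×10^6)·exp(4.342) = 0.07696 × 76.83 = 5.91.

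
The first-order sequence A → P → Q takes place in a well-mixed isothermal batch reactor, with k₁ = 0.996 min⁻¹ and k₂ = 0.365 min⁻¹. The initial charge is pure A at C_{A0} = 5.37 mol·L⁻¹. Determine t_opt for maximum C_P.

The intermediate peaks when r₁ = r₂, i.e. k₁e^(−k₁t) = k₂e^(−k₂t), giving t_opt = ln(k₂/k₁)/(k₂−k₁).
= ln(0.365/0.996)/(0.365−0.996) = ln(0.3665)/-0.6310 = -1.004/-0.6310 = 1.59 min.

1.59 min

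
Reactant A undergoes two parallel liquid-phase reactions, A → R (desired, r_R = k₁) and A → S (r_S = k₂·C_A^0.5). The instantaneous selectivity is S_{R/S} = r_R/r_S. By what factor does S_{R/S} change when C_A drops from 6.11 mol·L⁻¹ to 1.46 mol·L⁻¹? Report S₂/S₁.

2.05

S_{R/S} = (k₁/k₂)·C_A^-0.5, so S₂/S₁ = (C_{A,2}/C_{A,1})^-0.5.
= (1.46/6.11)^(-0.5) = (0.2390)^(-0.5) = 2.05.
Selectivity toward R rises as C_A falls — low-concentration operation is favoured.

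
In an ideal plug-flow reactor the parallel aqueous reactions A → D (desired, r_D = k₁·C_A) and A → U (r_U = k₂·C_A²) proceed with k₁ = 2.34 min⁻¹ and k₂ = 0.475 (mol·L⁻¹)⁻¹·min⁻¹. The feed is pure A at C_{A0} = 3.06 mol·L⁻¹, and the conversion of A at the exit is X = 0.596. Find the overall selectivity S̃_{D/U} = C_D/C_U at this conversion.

2.34

C_A = C_{A0}(1−X) = 1.236 mol·L⁻¹.
Along a PFR/batch, dC_D/dC_A = −r_D/(r_D+r_U) = −k₁/(k₁+k₂·C_A).
Integrating from C_{A0} to C_A: C_D = (2.34/0.475)·ln[(2.34+0.475·3.06)/(2.34+0.475·1.24)] = 4.926·ln(3.793/2.927) = 1.277 mol·L⁻¹.
C_U = (C_{A0}−C_A)−C_D = 0.5467 mol·L⁻¹; S̃_{D/U} = 1.277/0.5467 = 2.34.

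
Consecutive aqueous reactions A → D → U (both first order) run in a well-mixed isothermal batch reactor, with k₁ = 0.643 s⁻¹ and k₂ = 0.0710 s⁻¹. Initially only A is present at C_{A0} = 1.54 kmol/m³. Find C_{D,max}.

At the optimum, C_{D,max}/C_{A0} = (k₁/k₂)^[k₂/(k₂−k₁)].
= (0.643/0.0710)^(0.0710/(0.0710−0.643)) = (9.056)^(-0.1241) = 0.7607.
C_{D,max} = 0.7607×1.54 = 1.17 kmol/m³.

1.17 kmol/m³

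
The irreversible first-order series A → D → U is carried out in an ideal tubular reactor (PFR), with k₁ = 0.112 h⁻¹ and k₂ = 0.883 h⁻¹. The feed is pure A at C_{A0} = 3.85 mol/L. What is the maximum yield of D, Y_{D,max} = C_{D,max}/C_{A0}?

0.0940

Evaluating C_D at τ_opt = ln(k₂/k₁)/(k₂−k₁) gives C_{D,max}/C_{A0} = (k₁/k₂)^[k₂/(k₂−k₁)].
= (0.112/0.883)^(0.883/(0.883−0.112)) = (0.1268)^(1.145) = 0.09397.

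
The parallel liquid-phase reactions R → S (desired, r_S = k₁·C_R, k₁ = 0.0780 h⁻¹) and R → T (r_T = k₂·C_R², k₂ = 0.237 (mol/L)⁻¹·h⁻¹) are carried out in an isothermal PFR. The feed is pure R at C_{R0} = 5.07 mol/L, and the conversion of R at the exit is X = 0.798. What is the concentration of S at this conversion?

C_R = C_{R0}(1−X) = 1.024 mol/L.
Along a PFR/batch, dC_S/dC_R = −r_S/(r_S+r_T) = −k₁/(k₁+k₂·C_R).
Integrating from C_{R0} to C_R: C_S = (0.0780/0.237)·ln[(0.0780+0.237·5.07)/(0.0780+0.237·1.02)] = 0.3291·ln(1.280/0.3207) = 0.4554 mol/L.

0.455 mol/L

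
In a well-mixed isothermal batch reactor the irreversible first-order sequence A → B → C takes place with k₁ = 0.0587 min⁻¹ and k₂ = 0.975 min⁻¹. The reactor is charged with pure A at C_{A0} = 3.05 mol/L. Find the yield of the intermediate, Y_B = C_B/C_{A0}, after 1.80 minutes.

The intermediate concentration in a first-order A→B→C sequence is C_B = k₁C_{A0}(e^(−k₁t) − e^(−k₂t))/(k₂−k₁).
e^(−k₁t) = e^(−0.0587×1.80) = e^(−0.1057) = 0.8997; e^(−k₂t) = e^(−1.755) = 0.1729.
C_B = 0.0587×3.05/(0.975−0.0587) × (0.8997−0.1729) = 0.1954×0.7268 = 0.1420 mol/L.
Y_B = C_B/C_{A0} = 0.1420/3.05 = 0.0466.

0.0466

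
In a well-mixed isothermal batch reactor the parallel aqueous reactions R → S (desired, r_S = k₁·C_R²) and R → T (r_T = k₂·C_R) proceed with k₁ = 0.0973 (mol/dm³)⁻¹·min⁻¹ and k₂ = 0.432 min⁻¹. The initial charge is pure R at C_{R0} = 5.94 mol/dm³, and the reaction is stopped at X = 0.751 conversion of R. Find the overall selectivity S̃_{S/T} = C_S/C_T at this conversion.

0.789

C_R = C_{R0}(1−X) = 1.479 mol/dm³.
Along a PFR/batch, dC_T/dC_R = −r_T/(r_S+r_T) = −k₂/(k₂+k₁·C_R).
Integrating from C_{R0} to C_R: C_T = (0.432/0.0973)·ln[(0.432+0.0973·5.94)/(0.432+0.0973·1.48)] = 4.440·ln(1.010/0.5759) = 2.494 mol/dm³.
Then C_S = (C_{R0}−C_R) − C_T = 4.461 − 2.494 = 1.967 mol/dm³.
S̃_{S/T} = C_S/C_T = 1.967/2.494 = 0.789.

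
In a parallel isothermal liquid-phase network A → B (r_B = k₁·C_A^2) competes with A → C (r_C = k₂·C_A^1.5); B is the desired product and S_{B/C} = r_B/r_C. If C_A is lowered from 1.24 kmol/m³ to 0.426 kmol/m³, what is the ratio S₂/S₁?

S_{B/C} = (k₁/k₂)·C_A^0.5, so S₂/S₁ = (C_{A,2}/C_{A,1})^0.5.
= (0.426/1.24)^0.5 = (0.3435)^0.5 = 0.586.
Selectivity toward B falls as C_A falls — high-concentration operation is favoured.

0.586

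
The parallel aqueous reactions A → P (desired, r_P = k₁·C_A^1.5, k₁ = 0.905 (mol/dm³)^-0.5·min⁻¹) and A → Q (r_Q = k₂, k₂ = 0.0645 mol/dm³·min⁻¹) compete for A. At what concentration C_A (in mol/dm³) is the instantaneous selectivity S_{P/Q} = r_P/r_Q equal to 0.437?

0.0990 mol/dm³

S_{P/Q} = (k₁/k₂)·C_A^1.5 ⇒ C_A = (S·k₂/k₁)^(1/1.5).
= (0.437×0.0645/0.905)^(0.6667) = (0.03115)^(0.6667) = 0.0990 mol/dm³.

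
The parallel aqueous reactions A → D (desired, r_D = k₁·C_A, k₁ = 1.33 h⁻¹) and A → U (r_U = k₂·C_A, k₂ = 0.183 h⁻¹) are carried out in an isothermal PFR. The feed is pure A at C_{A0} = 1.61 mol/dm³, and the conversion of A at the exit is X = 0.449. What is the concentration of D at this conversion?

C_A = C_{A0}(1−X) = 0.8871 mol/dm³.
Both paths are first order in A, so the instantaneous fraction to D is constant: dC_D/d(−C_A) = k₁/(k₁+k₂) = 0.8790.
C_D = 0.8790·(C_{A0}−C_A) = 0.8790×0.7229 = 0.635 mol/dm³.

0.635 mol/dm³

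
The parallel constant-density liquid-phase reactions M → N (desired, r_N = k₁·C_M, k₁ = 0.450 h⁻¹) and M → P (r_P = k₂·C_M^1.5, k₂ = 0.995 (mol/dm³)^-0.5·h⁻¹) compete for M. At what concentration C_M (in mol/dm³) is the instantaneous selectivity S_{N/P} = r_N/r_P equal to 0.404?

1.25 mol/dm³

S_{N/P} = (k₁/k₂)·C_M^-0.5 ⇒ C_M = (S·k₂/k₁)^(-2).
= (0.404×0.995/0.450)^(-2) = (0.8933)^(-2) = 1.25 mol/dm³.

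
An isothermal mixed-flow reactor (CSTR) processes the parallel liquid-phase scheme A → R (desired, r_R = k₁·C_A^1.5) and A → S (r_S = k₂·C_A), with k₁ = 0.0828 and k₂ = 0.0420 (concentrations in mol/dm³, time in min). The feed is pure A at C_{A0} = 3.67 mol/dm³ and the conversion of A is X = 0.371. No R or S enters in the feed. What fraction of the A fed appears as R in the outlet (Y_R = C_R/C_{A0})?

0.278

Exit C_A = C_{A0}(1−X) = 3.67×0.629 = 2.308 mol/dm³.
In a CSTR the entire volume is at exit conditions, so r_R = 0.0828×2.308^1.5 = 0.2904 and r_S = 0.0420×2.308 = 0.09695.
Fraction of consumed A going to R: r_R/(r_R+r_S) = 0.7497.
C_R = 0.7497·C_{A0}·X = 0.7497×3.67×0.371 = 1.02 mol/dm³; Y_R = C_R/C_{A0} = 0.278.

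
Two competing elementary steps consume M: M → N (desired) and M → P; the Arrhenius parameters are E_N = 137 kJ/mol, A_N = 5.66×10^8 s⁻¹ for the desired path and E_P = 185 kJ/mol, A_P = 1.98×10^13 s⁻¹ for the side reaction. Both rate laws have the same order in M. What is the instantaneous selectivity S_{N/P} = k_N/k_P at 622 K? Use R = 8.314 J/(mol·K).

0.307

With equal orders, S_{N/P} = k_N/k_P = (A_N/A_P)·exp[(E_P−E_N)/(RT)].
(E_P−E_N)/(RT) = (185−137)×10³/(8.314×622) = 48000/5171 = 9.282.
k_N/k_P = (5.66×10^8/1.98×10^13)·exp(9.282) = 2.859×10^-5 × 10743 = 0.307.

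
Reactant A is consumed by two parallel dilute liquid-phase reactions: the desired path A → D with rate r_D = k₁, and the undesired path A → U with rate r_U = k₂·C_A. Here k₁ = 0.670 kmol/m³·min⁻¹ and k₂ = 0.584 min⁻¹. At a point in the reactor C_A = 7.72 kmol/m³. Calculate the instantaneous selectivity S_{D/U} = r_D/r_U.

S_{D/U} = r_D/r_U = (k₁)/(k₂·C_A) = (k₁/k₂)·C_A⁻¹.
= (0.670) / (0.584×7.720) = 0.6700/4.508 = 0.149.
The undesired path is higher order in A, so low C_A (CSTR or dilute feed) favours D.

0.149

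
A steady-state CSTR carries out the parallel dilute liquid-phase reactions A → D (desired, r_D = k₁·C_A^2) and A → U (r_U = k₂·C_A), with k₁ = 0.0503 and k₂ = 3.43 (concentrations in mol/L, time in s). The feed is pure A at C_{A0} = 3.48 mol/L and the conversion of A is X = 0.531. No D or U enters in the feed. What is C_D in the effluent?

Exit C_A = C_{A0}(1−X) = 3.48×0.469 = 1.632 mol/L.
A CSTR operates uniformly at the exit composition, giving r_D = 0.1340 and r_U = 5.598 (each k·C_A^n at C_A = 1.632).
Fraction of consumed A going to D: r_D/(r_D+r_U) = 0.02338.
C_D = 0.02338·C_{A0}·X = 0.02338×3.48×0.531 = 0.0432 mol/L.

0.0432 mol/L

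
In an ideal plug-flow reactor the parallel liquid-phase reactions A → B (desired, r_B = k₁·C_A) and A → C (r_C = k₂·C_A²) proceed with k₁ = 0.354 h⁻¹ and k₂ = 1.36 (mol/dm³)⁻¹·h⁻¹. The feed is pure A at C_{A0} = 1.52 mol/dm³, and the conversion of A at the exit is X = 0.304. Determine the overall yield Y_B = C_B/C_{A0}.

C_A = C_{A0}(1−X) = 1.058 mol/dm³.
Along a PFR/batch, dC_B/dC_A = −r_B/(r_B+r_C) = −k₁/(k₁+k₂·C_A).
Integrating from C_{A0} to C_A: C_B = (0.354/1.36)·ln[(0.354+1.36·1.52)/(0.354+1.36·1.06)] = 0.2603·ln(2.421/1.793) = 0.07822 mol/dm³.
Y_B = C_B/C_{A0} = 0.07822/1.52 = 0.0515.

0.0515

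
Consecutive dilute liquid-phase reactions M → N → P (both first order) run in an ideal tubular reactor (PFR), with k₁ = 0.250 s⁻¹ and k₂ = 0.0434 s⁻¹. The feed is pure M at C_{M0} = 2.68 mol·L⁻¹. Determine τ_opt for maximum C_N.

Setting dC_N/dτ = 0 gives τ_opt = ln(k₂/k₁)/(k₂−k₁).
= ln(0.0434/0.250)/(0.0434−0.250) = ln(0.1736)/-0.2066 = -1.751/-0.2066 = 8.48 s.

8.48 s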